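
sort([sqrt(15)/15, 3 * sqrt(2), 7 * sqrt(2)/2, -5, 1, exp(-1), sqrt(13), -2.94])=[-5, -2.94, sqrt(15)/15, exp(-1), 1, sqrt(13), 3 * sqrt(2), 7 * sqrt(2)/2]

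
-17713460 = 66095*(-268)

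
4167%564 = 219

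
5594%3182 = 2412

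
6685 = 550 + 6135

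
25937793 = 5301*4893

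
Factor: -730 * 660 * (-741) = 2^3 * 3^2 * 5^2 * 11^1 * 13^1 * 19^1 * 73^1 = 357013800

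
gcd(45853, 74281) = 1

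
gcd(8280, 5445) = 45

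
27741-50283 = -22542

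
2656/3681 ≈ 0.722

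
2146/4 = 536 + 1/2 = 536.50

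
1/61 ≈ 0.0164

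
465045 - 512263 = -47218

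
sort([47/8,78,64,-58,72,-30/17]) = [-58,-30/17,47/8,64,72,78]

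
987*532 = 525084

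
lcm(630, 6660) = 46620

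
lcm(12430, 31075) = 62150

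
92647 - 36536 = 56111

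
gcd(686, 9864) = 2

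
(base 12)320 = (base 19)150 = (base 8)710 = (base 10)456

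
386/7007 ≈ 0.0551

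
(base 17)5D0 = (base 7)4600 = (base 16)682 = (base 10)1666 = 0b11010000010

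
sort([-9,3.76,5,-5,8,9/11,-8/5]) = [-9,-5,-8/5,9/11,3.76,5,8]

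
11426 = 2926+8500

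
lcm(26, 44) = 572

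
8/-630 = -4/315 ≈ -0.0127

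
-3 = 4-7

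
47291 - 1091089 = -1043798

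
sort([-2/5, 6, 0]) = [-2/5, 0, 6]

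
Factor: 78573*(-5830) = -1*2^1*3^1*5^1*11^2*53^1*2381^1 = -458080590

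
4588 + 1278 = 5866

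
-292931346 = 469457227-762388573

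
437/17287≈0.0253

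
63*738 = 46494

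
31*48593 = 1506383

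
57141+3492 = 60633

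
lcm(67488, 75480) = 5736480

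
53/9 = 5 + 8/9 ≈ 5.89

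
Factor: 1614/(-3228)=-1*2^(-1)=-1/2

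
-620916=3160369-3781285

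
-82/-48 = 1 + 17/24 ≈ 1.71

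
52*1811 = 94172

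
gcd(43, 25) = 1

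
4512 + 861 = 5373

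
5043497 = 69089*73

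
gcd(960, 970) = 10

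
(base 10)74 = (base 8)112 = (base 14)54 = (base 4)1022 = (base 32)2a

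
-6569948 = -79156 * 83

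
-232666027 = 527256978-759923005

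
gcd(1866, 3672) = 6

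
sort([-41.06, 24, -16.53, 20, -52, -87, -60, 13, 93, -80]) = [-87, -80, -60, -52, -41.06, -16.53, 13, 20, 24, 93]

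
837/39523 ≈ 0.0212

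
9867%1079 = 156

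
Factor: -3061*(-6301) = 3061^1*6301^1 = 19287361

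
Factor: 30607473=3^1 * 13^1 * 37^1 * 21211^1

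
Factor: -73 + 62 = -1*11^1 = -11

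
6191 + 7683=13874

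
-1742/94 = -871/47 ≈ -18.53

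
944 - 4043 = -3099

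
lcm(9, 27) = 27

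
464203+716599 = 1180802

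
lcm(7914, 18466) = 55398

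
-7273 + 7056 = -217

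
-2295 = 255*(-9)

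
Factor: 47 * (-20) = -1 * 2^2 * 5^1 * 47^1 = -940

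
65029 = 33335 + 31694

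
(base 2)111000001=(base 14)241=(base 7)1211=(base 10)449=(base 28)g1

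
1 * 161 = 161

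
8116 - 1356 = 6760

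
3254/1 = 3254 = 3254.00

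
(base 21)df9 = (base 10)6057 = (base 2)1011110101001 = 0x17a9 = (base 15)1bdc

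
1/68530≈0.0000146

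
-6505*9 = -58545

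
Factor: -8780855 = -1 * 5^1 * 1756171^1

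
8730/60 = 145 + 1/2 = 145.50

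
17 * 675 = 11475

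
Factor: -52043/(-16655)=5^(-1)*71^1*733^1*3331^(-1)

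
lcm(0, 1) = 0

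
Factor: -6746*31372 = -1*2^3*11^1*23^1*31^1*3373^1 = -211635512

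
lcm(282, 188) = 564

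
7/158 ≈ 0.0443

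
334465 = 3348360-3013895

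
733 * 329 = 241157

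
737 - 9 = 728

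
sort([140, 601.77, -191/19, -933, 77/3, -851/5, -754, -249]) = [-933, -754, -249, -851/5, -191/19, 77/3, 140, 601.77]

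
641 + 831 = 1472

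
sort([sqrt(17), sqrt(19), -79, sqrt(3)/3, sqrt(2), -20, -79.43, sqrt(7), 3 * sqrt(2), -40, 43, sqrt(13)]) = [-79.43, -79, -40, -20, sqrt(3)/3, sqrt(2), sqrt(7), sqrt(13), sqrt(17), 3 * sqrt(2), sqrt(19), 43]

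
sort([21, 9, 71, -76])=[-76, 9, 21, 71]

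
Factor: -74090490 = -1*2^1*3^1*5^1*1291^1*1913^1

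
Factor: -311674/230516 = -1*2^(-1)*13^(-2)*457^1 = -457/338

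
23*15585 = 358455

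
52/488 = 13/122 ≈ 0.107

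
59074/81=729 + 25/81 ≈ 729.31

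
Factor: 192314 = 2^1 * 96157^1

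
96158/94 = 48079/47 ≈ 1022.96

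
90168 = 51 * 1768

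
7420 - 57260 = -49840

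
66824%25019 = 16786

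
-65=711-776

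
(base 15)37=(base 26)20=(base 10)52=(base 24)24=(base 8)64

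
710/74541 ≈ 0.00952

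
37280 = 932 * 40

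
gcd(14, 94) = 2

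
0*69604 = 0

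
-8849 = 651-9500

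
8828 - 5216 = 3612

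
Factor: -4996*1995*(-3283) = 2^2*3^1*5^1*7^3*19^1*67^1*1249^1 = 32721726660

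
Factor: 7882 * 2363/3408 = 2^(-3) * 3^(-1) * 7^1 * 17^1 * 71^(-1) * 139^1 * 563^1 = 9312583/1704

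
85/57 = 1 + 28/57 ≈ 1.49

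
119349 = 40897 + 78452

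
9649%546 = 367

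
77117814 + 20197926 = 97315740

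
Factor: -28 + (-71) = -1 * 3^2 * 11^1 = -99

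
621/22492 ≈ 0.0276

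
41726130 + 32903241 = 74629371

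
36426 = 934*39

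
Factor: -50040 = -1*2^3*3^2*5^1*139^1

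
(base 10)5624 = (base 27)7j8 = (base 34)4te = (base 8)12770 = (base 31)5qd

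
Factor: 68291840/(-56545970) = -1 * 2^7 * 13^(-1) * 41^(-1) * 103^(-2) * 53353^1 = -6829184/5654597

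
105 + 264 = 369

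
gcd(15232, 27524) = 28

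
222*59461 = 13200342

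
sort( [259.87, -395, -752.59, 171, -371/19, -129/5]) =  [-752.59, -395, -129/5, -371/19, 171, 259.87]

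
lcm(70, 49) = 490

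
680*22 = 14960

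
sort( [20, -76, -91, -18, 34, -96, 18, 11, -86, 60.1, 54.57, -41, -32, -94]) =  [-96, -94, -91, -86, -76, -41, -32, -18, 11, 18, 20, 34, 54.57, 60.1]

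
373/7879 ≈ 0.0473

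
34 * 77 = 2618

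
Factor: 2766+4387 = 23^1*311^1 = 7153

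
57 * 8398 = 478686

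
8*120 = 960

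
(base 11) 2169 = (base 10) 2858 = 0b101100101010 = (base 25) 4e8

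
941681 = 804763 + 136918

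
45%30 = 15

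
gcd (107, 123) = 1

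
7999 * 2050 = 16397950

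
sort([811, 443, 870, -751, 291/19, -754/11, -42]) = [-751, -754/11, -42, 291/19, 443, 811, 870]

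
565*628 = 354820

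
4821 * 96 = 462816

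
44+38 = 82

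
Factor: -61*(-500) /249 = 2^2*3^(-1)*5^3*61^1*83^(-1) = 30500/249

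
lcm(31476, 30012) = 1290516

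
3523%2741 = 782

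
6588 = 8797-2209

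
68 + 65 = 133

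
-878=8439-9317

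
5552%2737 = 78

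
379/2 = 189 + 1/2 = 189.50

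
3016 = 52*58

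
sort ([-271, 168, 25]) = [-271, 25, 168]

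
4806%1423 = 537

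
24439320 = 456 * 53595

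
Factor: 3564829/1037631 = 3^(-1)*7^(-1)*43^1*49411^(-1)*82903^1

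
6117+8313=14430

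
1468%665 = 138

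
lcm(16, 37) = 592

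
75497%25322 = 24853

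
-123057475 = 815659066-938716541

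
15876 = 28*567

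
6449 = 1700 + 4749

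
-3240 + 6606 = 3366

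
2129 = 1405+724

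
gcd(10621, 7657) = 247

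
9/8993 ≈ 0.00100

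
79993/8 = 9999 + 1/8 ≈ 9999.13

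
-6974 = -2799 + -4175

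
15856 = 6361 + 9495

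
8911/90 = 99+1/90 ≈ 99.01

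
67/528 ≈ 0.127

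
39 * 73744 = 2876016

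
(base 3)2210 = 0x4b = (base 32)2b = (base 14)55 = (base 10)75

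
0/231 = 0 = 0.00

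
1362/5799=454/1933≈0.235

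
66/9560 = 33/4780 ≈ 0.00690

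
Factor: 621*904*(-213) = -1*2^3*3^4*23^1*71^1*113^1 = -119574792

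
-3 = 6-9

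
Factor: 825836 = 2^2*11^1*137^2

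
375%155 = 65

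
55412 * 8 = 443296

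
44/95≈0.463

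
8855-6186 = 2669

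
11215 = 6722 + 4493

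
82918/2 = 41459 = 41459.00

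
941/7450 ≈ 0.126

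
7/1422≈0.00492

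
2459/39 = 63 + 2/39 ≈ 63.05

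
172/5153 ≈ 0.0334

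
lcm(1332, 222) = 1332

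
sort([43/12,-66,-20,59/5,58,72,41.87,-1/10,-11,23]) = [-66,-20,-11,-1/10,43/12,59/5,23,41.87,58,72]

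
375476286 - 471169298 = -95693012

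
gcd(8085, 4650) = 15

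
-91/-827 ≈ 0.110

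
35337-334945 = -299608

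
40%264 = 40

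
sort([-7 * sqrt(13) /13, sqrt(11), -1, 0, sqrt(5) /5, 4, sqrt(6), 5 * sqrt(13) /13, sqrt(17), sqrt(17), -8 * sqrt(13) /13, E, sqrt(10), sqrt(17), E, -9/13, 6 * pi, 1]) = [-8 * sqrt(13) /13, -7 * sqrt(13) /13, -1, -9/13, 0, sqrt(5) /5, 1, 5 * sqrt(13) /13, sqrt(6), E, E, sqrt(10), sqrt(11), 4, sqrt(17), sqrt(17), sqrt(17), 6 * pi]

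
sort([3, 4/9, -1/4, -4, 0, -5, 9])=[-5, -4, -1/4, 0, 4/9, 3, 9]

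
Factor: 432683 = 79^1*5477^1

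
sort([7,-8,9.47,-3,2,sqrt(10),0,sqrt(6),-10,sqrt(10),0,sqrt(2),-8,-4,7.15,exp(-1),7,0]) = [-10,-8,-8,-4,-3,0,0,0,exp(-1),sqrt(2),2,sqrt(6),sqrt(10),sqrt(10),7,7,7.15,9.47]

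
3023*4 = 12092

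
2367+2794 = 5161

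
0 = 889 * 0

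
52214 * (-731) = -38168434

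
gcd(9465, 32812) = 631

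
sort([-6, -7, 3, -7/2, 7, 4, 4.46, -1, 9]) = [-7, -6, -7/2, -1, 3, 4, 4.46, 7, 9]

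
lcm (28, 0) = 0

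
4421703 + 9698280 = 14119983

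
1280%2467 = 1280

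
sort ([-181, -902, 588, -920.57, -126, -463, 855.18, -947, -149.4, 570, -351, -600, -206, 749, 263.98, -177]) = [-947, -920.57, -902, -600, -463, -351, -206, -181, -177, -149.4, -126, 263.98, 570, 588, 749, 855.18]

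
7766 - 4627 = 3139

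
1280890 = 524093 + 756797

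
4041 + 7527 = 11568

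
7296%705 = 246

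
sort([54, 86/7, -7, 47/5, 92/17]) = [-7, 92/17, 47/5, 86/7, 54]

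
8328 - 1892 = 6436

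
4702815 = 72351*65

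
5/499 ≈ 0.0100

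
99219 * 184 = 18256296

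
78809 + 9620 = 88429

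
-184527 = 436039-620566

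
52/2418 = 2/93 ≈ 0.0215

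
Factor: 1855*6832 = 2^4*5^1*7^2*53^1*61^1 = 12673360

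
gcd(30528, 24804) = 1908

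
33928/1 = 33928 = 33928.00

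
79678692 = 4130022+75548670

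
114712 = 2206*52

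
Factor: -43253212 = -1*2^2*10813303^1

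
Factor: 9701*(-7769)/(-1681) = 17^1*41^(-2)*89^1*109^1*457^1 = 75367069/1681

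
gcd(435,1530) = 15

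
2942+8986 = 11928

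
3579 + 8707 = 12286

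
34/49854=17/24927 ≈ 0.000682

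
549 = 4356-3807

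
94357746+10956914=105314660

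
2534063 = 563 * 4501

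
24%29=24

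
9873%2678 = 1839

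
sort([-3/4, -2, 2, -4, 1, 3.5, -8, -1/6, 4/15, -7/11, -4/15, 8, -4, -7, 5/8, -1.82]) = [-8, -7, -4, -4, -2, -1.82, -3/4, -7/11, -4/15, -1/6, 4/15, 5/8, 1, 2, 3.5, 8]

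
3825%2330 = 1495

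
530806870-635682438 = -104875568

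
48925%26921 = 22004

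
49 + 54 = 103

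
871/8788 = 67/676 ≈ 0.0991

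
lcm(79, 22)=1738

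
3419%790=259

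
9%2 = 1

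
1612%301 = 107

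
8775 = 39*225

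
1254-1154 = 100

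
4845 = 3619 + 1226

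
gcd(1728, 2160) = 432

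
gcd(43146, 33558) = 4794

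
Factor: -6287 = -1 * 6287^1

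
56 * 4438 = 248528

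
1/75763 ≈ 0.0000132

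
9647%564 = 59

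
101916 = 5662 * 18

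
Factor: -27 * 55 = -1 * 3^3 * 5^1 * 11^1 = -1485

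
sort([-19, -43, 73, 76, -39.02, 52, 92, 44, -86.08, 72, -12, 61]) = [-86.08, -43, -39.02, -19, -12, 44, 52, 61, 72, 73, 76, 92]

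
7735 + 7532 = 15267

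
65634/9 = 7292+2/3 ≈ 7292.67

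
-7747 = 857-8604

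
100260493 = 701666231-601405738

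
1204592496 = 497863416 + 706729080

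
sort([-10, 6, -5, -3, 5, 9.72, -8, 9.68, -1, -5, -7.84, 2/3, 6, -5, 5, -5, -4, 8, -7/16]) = [-10, -8, -7.84, -5, -5, -5, -5, -4, -3, -1, -7/16, 2/3, 5, 5, 6, 6, 8, 9.68, 9.72]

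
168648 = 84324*2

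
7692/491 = 15 + 327/491 ≈ 15.67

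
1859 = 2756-897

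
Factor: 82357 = 11^1*7487^1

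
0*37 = 0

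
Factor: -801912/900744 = -1*13^(-1)*2887^(-1)*33413^1 = -33413/37531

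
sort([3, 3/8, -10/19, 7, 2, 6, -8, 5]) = [-8, -10/19, 3/8, 2, 3, 5, 6, 7]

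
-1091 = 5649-6740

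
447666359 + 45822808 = 493489167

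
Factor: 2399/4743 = 3^(-2)*17^(-1)*31^(-1)*2399^1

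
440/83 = 5+25/83 ≈ 5.30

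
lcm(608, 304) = 608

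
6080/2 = 3040 = 3040.00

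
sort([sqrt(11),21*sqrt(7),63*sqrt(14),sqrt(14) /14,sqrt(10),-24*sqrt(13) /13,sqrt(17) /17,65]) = [-24*sqrt(13) /13,sqrt(17) /17,sqrt(14) /14,sqrt(10),sqrt(11),21*sqrt(7),65,63*sqrt(14)]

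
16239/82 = 198+3/82 ≈ 198.04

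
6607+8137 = 14744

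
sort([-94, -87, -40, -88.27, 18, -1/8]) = [-94, -88.27, -87, -40, -1/8, 18]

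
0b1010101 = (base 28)31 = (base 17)50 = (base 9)104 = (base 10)85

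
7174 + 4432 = 11606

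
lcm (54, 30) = 270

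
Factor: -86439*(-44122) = 2^1*3^1*13^1*1697^1*28813^1 = 3813861558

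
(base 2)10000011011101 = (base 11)6359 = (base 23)fki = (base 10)8413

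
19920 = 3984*5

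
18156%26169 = 18156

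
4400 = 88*50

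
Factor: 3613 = 3613^1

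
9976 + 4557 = 14533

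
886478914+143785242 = 1030264156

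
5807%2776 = 255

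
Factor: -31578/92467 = -1 * 2^1 * 3^1 * 19^1 * 277^1 * 92467^(-1)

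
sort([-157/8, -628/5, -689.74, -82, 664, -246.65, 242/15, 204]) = [-689.74, -246.65, -628/5, -82, -157/8, 242/15, 204, 664]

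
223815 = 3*74605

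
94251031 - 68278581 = 25972450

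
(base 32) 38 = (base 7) 206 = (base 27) 3n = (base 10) 104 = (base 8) 150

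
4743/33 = 143 + 8/11 ≈ 143.73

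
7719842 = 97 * 79586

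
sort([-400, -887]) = [-887, -400]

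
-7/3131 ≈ -0.00224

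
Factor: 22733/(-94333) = -1 * 17^(-1) * 31^(-1) * 127^1 = -127/527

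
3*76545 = 229635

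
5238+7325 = 12563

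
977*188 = 183676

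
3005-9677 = -6672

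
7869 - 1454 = 6415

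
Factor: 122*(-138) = -1*2^2*3^1*23^1*61^1 = -16836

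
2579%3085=2579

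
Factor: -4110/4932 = -1*2^ (-1)*3^ (-1)*5^1 = -5/6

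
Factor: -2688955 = -1*5^1*53^1*73^1*139^1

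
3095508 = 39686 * 78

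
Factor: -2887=-1*2887^1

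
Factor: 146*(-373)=-1*2^1*73^1*373^1=-54458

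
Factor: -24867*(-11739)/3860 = 2^(-2)*3^5*5^(-1)*7^1*13^1*43^1*193^(-1)*307^1 = 291913713/3860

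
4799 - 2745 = 2054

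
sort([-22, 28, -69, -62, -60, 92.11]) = [-69, -62, -60, -22, 28, 92.11]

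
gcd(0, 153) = 153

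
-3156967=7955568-11112535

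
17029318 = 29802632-12773314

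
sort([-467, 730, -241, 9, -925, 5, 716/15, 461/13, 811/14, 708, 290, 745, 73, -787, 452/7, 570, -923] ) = [-925, -923, -787, -467, -241, 5, 9, 461/13, 716/15, 811/14, 452/7, 73, 290, 570, 708, 730, 745] 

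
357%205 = 152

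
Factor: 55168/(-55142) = -1*2^6*79^(-1)*349^(-1)*431^1 = -27584/27571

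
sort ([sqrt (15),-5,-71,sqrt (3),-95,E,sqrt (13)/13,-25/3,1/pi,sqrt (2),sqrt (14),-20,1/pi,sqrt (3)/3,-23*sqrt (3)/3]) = [-95,-71,-20,-23*sqrt (3)/3,-25/3,-5,sqrt (13)/13,1/pi,1/pi,sqrt (3)/3,sqrt (2),sqrt (3),E,sqrt (14),sqrt (15)]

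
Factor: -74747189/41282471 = -1*11^1*173^(-1)*238627^(-1)*6795199^1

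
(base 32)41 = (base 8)201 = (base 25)54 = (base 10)129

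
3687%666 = 357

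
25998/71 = 366+12/71 ≈ 366.17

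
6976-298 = 6678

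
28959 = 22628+6331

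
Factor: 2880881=2880881^1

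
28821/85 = 339 + 6/85 ≈ 339.07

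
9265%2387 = 2104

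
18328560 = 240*76369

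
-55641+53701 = -1940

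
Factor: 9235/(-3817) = -1 * 5^1 * 11^(-1) * 347^(-1) * 1847^1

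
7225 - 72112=-64887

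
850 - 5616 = -4766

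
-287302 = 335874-623176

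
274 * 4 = 1096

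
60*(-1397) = -83820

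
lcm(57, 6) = 114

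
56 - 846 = -790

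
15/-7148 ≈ -0.00210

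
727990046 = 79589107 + 648400939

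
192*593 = 113856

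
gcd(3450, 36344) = 2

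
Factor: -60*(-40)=2^5*3^1*5^2=2400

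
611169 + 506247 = 1117416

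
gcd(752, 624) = 16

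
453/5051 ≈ 0.0897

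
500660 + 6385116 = 6885776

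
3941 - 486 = 3455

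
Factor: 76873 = 76873^1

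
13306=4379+8927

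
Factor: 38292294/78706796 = 2^(-1) * 3^1 * 7^(-1) * 2810957^(-1) * 6382049^1 = 19146147/39353398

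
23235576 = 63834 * 364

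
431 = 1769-1338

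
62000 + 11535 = 73535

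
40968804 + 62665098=103633902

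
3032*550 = 1667600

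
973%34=21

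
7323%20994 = 7323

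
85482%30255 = 24972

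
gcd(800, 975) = 25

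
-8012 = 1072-9084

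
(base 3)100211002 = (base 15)21c2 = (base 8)15765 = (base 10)7157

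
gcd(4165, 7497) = 833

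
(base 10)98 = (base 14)70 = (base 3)10122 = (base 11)8a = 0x62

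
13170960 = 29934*440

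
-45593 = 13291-58884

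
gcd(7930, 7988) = 2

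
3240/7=462 + 6/7 ≈ 462.86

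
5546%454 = 98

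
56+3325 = 3381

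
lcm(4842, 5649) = 33894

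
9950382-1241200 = 8709182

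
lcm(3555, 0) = 0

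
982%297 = 91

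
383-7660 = -7277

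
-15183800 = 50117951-65301751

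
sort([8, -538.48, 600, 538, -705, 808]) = [-705, -538.48, 8, 538, 600, 808]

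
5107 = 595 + 4512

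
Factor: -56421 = -1*3^2*6269^1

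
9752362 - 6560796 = 3191566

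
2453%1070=313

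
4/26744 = 1/6686 ≈ 0.000150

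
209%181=28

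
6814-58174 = -51360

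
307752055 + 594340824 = 902092879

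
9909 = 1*9909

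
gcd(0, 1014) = 1014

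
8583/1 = 8583 = 8583.00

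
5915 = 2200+3715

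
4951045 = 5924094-973049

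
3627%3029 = 598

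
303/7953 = 101/2651 ≈ 0.0381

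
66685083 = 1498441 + 65186642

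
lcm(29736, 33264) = 1962576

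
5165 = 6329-1164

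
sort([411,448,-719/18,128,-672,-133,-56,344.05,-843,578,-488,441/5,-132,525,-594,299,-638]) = [-843,-672,-638,-594,-488,-133,-132,-56,-719/18,441/5,128,299,344.05,411,448,525,578]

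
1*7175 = 7175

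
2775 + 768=3543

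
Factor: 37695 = 3^1 * 5^1 * 7^1 * 359^1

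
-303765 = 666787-970552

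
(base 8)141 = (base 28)3d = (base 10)97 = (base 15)67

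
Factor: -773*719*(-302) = 2^1*151^1*719^1*773^1 = 167847674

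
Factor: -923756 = -1*2^2*230939^1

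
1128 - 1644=-516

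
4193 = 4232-39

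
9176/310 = 148/5 = 29.60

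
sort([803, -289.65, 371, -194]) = [-289.65, -194, 371, 803]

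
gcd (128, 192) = 64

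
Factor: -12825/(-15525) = 19^1*23^(-1) = 19/23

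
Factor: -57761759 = -1*11^1*127^1*173^1*239^1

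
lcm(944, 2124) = 8496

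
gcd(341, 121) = 11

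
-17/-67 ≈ 0.254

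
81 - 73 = 8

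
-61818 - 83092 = -144910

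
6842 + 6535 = 13377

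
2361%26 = 21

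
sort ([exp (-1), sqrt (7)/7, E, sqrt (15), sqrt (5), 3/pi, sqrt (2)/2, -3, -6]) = [-6, -3, exp (-1), sqrt (7)/7, sqrt (2)/2, 3/pi, sqrt (5), E, sqrt (15)]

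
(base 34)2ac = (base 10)2664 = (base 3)10122200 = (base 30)2so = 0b101001101000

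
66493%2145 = 2143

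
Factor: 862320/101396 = 2^2*3^1*5^1*3593^1*25349^(-1) = 215580/25349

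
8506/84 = 4253/42 ≈ 101.26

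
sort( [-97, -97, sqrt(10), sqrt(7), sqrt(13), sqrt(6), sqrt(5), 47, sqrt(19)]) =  [-97, -97, sqrt(5), sqrt(6), sqrt(7), sqrt(10), sqrt(13), sqrt(19), 47]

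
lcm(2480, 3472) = 17360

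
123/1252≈0.0982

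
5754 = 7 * 822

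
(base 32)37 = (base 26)3p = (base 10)103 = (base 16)67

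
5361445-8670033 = -3308588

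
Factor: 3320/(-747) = -1*2^3*3^(-2)*5^1 = -40/9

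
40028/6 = 6671 + 1/3 ≈ 6671.33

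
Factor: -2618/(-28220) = 2^(-1)*5^(-1)*7^1*11^1*83^(-1) = 77/830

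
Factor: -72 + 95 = 23^1 = 23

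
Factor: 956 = 2^2*239^1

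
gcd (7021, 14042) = 7021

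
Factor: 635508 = 2^2*3^2*127^1*139^1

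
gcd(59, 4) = 1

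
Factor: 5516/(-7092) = -1*3^(-2)*7^1 = -7/9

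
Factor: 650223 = 3^2*7^1*10321^1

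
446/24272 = 223/12136 ≈ 0.0184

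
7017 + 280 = 7297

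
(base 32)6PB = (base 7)26164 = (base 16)1B2B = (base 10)6955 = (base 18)1387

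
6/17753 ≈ 0.000338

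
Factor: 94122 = 2^1*3^4*7^1*83^1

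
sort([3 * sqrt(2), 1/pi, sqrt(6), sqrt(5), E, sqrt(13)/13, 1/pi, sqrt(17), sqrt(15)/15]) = [sqrt(15)/15, sqrt(13)/13, 1/pi, 1/pi, sqrt(5), sqrt(6), E, sqrt(17), 3 * sqrt(2)]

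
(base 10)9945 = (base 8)23331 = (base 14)38a5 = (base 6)114013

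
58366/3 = 19455 + 1/3 ≈ 19455.33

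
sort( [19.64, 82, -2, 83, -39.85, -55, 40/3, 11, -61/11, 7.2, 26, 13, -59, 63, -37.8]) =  [-59, -55, -39.85, -37.8, -61/11, -2, 7.2, 11, 13, 40/3, 19.64, 26, 63, 82, 83]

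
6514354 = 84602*77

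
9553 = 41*233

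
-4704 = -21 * 224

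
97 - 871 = -774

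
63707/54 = 1179 + 41/54 ≈ 1179.76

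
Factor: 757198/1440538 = 11^(-1)*13^1*29123^1*65479^(-1) = 378599/720269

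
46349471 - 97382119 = -51032648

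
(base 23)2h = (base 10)63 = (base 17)3c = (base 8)77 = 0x3f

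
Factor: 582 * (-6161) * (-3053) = 2^1 * 3^1 * 43^1 * 61^1 * 71^1 * 97^1 * 101^1 = 10947148206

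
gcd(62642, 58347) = 1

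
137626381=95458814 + 42167567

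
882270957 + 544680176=1426951133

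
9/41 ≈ 0.220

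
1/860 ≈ 0.00116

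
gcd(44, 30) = 2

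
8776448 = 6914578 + 1861870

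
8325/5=1665=1665.00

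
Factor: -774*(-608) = 2^6*3^2*19^1*43^1 = 470592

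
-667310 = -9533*70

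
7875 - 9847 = -1972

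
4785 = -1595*(-3)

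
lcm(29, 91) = 2639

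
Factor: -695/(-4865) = 7^(-1) = 1/7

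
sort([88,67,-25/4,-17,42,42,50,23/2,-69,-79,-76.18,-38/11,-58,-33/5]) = [-79,-76.18,-69,-58,-17,-33/5,-25/4,-38/11,23/2,42,42,50,67,88]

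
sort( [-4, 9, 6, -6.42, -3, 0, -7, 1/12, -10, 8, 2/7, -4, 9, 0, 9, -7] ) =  [-10, -7, -7, -6.42, -4, -4, -3, 0, 0, 1/12, 2/7, 6, 8, 9, 9, 9] 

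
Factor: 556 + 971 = 3^1 * 509^1 = 1527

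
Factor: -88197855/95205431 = -1 * 3^1 * 5^1 * 233^(-1) * 408607^(-1) * 5879857^1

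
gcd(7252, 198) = 2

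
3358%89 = 65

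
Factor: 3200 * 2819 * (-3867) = -1 * 2^7 * 3^1 * 5^2 * 1289^1 * 2819^1 = -34883433600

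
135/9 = 15 = 15.00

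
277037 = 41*6757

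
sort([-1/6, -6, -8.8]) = [-8.8, -6, -1/6]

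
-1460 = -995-465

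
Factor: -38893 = -1*19^1*23^1*89^1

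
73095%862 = 687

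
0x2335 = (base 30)a0d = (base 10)9013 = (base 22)idf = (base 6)105421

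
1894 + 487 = 2381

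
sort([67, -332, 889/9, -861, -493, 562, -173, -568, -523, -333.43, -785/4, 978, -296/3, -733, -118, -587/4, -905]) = [-905, -861, -733, -568, -523, -493, -333.43, -332, -785/4, -173, -587/4, -118, -296/3, 67, 889/9, 562, 978]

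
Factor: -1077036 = -1*2^2*3^1*89753^1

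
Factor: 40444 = 2^2*10111^1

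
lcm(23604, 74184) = 519288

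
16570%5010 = 1540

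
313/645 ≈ 0.485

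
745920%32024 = 9368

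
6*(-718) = -4308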